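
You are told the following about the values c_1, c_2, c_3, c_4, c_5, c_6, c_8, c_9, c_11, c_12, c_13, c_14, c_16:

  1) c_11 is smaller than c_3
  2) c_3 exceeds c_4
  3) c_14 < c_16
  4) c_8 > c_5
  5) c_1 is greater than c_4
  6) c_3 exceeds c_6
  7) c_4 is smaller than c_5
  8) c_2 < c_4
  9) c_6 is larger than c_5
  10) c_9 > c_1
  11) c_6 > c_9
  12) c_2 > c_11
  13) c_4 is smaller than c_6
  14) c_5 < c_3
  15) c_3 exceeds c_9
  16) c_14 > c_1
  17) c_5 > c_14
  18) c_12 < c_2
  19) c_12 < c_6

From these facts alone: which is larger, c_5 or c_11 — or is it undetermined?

The relevant relations are c_11 < c_2; c_2 < c_4; c_4 < c_1; c_1 < c_14; c_14 < c_5.
Chaining these gives c_11 < c_2 < c_4 < c_1 < c_14 < c_5.
So c_5 is larger.

c_5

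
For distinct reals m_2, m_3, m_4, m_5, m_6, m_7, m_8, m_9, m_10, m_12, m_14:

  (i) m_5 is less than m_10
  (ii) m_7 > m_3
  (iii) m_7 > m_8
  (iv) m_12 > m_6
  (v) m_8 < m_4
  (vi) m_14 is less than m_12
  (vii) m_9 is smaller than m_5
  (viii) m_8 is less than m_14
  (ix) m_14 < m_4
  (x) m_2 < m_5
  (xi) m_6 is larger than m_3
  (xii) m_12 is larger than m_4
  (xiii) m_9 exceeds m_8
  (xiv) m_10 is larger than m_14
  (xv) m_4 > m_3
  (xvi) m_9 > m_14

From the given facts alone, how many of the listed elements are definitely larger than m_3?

4

The elements the relations force above m_3 are m_7, m_4, m_6, m_12 — no chain reaches any other.
That is 4.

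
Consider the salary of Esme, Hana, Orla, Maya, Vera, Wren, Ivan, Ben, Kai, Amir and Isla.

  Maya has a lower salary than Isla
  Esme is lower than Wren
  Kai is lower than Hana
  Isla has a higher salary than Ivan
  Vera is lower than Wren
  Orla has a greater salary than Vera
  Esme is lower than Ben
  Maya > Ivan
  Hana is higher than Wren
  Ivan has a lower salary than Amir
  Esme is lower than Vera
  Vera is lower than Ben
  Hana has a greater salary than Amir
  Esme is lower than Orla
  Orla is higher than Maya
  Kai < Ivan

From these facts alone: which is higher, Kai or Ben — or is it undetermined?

undetermined

Following every chain through Kai: above Kai we get Ivan, Amir, Hana, Maya, Orla, Isla.
Ben is not reached, and no chain runs the other way from Ben to Kai.
So the given relations leave the order of Kai and Ben undetermined.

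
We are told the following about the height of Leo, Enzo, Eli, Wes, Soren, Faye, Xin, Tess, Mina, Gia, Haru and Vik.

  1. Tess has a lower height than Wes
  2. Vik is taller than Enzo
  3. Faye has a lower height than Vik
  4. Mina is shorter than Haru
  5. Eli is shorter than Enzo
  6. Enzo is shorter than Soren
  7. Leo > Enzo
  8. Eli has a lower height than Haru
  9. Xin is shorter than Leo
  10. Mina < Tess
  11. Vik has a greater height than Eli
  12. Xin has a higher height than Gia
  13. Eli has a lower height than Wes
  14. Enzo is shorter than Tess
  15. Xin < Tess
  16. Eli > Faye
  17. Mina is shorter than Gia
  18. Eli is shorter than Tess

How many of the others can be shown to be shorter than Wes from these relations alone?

7

From Wes the given relations immediately reach Eli, Tess.
From those, Faye, Mina, Xin, Enzo — 6 in total.
From those, Gia — 7 in total.
No other element is forced below Wes by the given relations, so the count is 7.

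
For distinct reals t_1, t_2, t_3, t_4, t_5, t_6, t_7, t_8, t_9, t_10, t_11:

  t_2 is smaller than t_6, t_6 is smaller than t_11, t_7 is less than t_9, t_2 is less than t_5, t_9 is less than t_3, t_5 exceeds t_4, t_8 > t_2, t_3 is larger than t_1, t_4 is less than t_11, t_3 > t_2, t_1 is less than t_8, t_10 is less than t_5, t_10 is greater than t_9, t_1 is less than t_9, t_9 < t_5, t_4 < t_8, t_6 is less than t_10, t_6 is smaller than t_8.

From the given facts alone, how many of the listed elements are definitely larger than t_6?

4

Directly above t_6: t_11, t_10, t_8.
One step further: t_5 (4 so far).
No other element is forced above t_6 by the given relations, so the count is 4.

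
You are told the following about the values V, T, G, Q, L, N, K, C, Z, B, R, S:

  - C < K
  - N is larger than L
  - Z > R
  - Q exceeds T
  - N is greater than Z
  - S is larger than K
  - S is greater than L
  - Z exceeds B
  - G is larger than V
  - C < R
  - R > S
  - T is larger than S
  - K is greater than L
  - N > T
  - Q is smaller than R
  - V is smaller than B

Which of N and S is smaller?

S

S < T and T < Q give S < Q.
Then Q < R extends the chain to R.
With R < Z: S < T < Q < R < Z.
Then Z < N extends the chain to N.
So S < N; S is the smaller of the two.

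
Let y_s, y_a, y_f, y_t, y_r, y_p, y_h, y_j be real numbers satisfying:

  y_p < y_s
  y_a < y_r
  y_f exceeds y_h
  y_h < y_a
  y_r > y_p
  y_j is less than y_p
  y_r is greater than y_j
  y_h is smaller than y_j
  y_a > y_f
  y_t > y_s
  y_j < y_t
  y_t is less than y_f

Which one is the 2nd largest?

y_a

Piecing the relations together gives one ordering: y_h < y_j < y_p < y_s < y_t < y_f < y_a < y_r.
The 2nd largest is y_a.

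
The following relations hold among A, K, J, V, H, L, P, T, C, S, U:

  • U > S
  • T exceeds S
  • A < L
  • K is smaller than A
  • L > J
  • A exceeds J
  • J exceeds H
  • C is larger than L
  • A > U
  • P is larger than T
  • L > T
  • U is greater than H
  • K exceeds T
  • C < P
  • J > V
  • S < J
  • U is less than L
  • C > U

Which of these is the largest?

P

Chaining downward from P: directly below it, T, C; then S, U, L; then H, J, A; then V, K.
That covers every other element, and nothing is given above P, so P is the largest.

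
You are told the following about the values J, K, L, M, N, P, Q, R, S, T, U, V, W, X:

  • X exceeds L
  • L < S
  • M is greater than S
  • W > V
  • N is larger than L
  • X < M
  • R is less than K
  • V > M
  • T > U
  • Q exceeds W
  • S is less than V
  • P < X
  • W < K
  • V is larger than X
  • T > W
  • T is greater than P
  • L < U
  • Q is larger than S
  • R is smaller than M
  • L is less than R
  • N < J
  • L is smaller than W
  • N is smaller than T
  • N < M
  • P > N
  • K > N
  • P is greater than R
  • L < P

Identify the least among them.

L

R is not least since L < R; N is not least since L < N; P is not least since R < P; S is not least since L < S; U is not least since L < U; X is not least since P < X; M is not least since N < M; V is not least since X < V; W is not least since V < W; Q is not least since W < Q; T is not least since W < T; J is not least since N < J; K is not least since W < K.
Only L has nothing below it, so L is the least.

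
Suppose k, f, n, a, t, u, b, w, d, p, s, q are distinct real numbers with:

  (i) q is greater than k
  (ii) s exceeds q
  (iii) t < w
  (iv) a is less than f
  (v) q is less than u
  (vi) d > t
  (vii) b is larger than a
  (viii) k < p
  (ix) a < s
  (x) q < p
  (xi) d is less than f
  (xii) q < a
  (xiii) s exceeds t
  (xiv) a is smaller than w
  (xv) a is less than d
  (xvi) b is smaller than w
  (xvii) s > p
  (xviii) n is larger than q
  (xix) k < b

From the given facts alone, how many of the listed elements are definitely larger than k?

10

Directly above k: q, b, p.
One step further: n, u, a, w, s (8 so far).
One step further: d, f (10 so far).
Nothing else is reachable above k; 10 in all.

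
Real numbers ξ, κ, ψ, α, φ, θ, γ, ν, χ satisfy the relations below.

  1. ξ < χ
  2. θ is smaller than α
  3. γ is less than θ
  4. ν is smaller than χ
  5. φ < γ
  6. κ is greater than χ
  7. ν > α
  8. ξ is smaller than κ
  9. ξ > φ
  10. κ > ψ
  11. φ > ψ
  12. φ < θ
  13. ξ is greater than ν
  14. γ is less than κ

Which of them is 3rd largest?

ξ

The consecutive relations fix a unique order: ψ < φ < γ < θ < α < ν < ξ < χ < κ.
The 3rd largest is ξ.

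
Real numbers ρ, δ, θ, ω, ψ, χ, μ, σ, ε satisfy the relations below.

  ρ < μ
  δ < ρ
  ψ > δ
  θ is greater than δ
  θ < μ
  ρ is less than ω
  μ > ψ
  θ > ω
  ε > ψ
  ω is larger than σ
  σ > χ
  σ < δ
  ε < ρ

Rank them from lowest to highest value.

χ < σ < δ < ψ < ε < ρ < ω < θ < μ

Nothing is placed below χ, so it is least; from there χ < σ; σ < δ; δ < ψ; ψ < ε; ε < ρ; ρ < ω; ω < θ; θ < μ, each given directly.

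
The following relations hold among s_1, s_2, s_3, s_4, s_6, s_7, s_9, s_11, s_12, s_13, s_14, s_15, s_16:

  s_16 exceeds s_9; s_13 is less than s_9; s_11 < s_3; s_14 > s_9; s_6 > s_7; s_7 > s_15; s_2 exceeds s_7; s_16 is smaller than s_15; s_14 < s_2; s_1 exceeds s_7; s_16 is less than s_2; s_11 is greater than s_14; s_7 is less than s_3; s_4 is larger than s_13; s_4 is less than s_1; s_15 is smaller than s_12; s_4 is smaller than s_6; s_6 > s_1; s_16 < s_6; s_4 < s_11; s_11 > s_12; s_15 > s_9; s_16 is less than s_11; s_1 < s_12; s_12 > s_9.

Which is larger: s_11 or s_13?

s_11

s_13 < s_9 and s_9 < s_15 give s_13 < s_15.
Then s_15 < s_7 extends the chain to s_7.
Then s_7 < s_1 extends the chain to s_1.
With s_1 < s_12: s_13 < s_9 < s_15 < s_7 < s_1 < s_12.
With s_12 < s_11: s_13 < s_9 < s_15 < s_7 < s_1 < s_12 < s_11.
So s_13 < s_11; s_11 is the larger of the two.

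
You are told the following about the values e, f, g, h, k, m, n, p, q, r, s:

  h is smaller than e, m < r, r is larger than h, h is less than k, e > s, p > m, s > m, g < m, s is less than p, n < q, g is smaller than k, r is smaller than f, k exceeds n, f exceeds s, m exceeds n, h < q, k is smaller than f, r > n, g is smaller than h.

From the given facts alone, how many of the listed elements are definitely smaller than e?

The elements the relations force below e are n, g, m, h, s — no chain reaches any other.
That is 5.

5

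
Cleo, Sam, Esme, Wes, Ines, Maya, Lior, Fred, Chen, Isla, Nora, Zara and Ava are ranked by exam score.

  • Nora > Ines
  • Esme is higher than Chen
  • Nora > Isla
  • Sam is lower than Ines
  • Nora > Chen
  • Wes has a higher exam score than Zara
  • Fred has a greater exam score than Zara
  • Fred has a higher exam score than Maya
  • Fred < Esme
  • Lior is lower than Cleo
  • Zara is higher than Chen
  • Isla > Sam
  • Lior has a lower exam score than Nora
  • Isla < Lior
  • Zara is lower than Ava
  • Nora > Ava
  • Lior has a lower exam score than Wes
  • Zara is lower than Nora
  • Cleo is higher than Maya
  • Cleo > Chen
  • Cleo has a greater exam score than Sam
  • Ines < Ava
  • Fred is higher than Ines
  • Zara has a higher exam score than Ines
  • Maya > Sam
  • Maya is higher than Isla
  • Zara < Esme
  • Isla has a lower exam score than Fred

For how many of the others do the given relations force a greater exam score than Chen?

7

From Chen the given relations immediately reach Zara, Nora, Cleo, Esme.
From those, Ava, Wes, Fred — 7 in total.
No other element is forced above Chen by the given relations, so the count is 7.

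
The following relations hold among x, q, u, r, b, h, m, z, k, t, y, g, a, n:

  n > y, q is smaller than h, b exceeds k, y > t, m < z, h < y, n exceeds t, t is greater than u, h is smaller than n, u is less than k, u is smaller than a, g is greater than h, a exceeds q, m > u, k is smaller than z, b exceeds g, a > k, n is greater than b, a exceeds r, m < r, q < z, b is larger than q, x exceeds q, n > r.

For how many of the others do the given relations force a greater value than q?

Directly above q: x, h, b, a, z.
One step further: g, y, n (8 so far).
Nothing else is reachable above q; 8 in all.

8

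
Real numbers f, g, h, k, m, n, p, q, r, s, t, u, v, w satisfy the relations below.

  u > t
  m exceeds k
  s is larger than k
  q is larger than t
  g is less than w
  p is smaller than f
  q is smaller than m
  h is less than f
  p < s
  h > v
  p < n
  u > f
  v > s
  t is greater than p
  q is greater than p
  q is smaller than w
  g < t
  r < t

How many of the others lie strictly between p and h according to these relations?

Chaining upward from p reaches: s, v, t, q, m, n, f, w, u.
Chaining downward from h reaches: k, s, v.
Strictly between p and h are those in both lists: s, v — 2 elements.

2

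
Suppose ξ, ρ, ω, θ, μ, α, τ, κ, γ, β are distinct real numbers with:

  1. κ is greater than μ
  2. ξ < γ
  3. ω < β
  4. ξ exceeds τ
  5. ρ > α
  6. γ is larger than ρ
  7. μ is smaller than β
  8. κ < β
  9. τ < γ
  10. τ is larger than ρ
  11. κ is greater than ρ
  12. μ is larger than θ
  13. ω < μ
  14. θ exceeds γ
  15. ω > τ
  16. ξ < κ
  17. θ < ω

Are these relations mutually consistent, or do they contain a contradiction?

consistent

Every relation is compatible with α < ρ < τ < ξ < γ < θ < ω < μ < κ < β; the set is consistent.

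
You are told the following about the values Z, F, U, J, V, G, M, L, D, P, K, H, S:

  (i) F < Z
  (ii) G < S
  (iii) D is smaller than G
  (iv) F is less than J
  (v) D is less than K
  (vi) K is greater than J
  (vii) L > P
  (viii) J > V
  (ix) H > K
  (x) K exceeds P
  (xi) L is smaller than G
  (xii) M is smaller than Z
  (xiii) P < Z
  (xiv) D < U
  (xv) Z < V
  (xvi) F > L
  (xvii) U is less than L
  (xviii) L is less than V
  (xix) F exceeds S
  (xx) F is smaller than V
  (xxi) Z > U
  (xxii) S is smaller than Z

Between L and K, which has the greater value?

K

L < G and G < S give L < S.
Then S < F extends the chain to F.
Then F < Z extends the chain to Z.
Then Z < V extends the chain to V.
With V < J: L < G < S < F < Z < V < J.
With J < K: L < G < S < F < Z < V < J < K.
So L < K; K is the larger of the two.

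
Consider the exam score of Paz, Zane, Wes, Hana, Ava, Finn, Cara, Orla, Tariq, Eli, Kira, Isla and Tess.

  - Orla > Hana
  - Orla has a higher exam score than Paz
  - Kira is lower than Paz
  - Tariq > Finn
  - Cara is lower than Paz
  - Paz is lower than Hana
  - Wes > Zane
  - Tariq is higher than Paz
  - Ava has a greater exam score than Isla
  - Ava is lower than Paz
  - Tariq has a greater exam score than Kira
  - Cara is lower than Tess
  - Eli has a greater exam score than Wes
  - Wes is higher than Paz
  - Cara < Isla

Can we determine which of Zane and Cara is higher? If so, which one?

Following every chain through Cara: above Cara we get Isla, Ava, Tess, Paz, Hana, Orla, Wes, Eli, Tariq.
Zane is not reached, and no chain runs the other way from Zane to Cara.
So the given relations leave the order of Cara and Zane undetermined.

undetermined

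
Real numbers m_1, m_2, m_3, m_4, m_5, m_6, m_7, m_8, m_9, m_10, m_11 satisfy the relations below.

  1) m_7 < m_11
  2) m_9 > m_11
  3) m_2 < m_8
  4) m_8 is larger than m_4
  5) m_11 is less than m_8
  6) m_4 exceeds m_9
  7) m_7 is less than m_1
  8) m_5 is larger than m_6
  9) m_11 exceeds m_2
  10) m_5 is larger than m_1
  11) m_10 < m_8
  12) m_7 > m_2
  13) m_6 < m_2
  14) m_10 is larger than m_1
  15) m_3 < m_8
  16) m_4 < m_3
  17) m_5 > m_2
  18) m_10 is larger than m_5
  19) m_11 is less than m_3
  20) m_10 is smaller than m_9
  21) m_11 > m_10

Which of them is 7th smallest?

m_11

Piecing the relations together gives one ordering: m_6 < m_2 < m_7 < m_1 < m_5 < m_10 < m_11 < m_9 < m_4 < m_3 < m_8.
Counting 7 from the smallest end gives m_11.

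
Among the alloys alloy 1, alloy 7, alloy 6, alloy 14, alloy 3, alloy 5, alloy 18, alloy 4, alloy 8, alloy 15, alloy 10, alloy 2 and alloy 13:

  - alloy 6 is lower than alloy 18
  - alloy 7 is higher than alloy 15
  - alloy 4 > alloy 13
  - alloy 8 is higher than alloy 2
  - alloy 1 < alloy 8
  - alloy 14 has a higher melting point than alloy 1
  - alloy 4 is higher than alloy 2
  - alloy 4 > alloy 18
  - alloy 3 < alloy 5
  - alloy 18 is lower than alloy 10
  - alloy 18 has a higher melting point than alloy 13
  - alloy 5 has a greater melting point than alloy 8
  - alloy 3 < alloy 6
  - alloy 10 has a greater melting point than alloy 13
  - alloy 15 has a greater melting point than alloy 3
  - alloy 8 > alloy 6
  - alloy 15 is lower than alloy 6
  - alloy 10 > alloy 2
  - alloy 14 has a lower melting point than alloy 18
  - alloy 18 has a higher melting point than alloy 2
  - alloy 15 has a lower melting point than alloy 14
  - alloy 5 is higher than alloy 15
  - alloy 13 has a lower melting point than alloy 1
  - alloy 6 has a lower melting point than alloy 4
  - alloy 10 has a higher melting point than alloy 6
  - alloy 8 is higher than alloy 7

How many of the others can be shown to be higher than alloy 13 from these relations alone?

The elements the relations force above alloy 13 are alloy 1, alloy 8, alloy 14, alloy 18, alloy 10, alloy 4, alloy 5 — no chain reaches any other.
That is 7.

7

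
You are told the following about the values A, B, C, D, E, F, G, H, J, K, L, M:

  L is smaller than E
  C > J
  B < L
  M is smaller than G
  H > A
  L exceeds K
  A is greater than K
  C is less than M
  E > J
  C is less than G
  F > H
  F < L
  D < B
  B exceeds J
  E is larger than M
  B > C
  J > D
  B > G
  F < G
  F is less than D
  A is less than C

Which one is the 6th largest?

Piecing the relations together gives one ordering: K < A < H < F < D < J < C < M < G < B < L < E.
The 6th largest is C.

C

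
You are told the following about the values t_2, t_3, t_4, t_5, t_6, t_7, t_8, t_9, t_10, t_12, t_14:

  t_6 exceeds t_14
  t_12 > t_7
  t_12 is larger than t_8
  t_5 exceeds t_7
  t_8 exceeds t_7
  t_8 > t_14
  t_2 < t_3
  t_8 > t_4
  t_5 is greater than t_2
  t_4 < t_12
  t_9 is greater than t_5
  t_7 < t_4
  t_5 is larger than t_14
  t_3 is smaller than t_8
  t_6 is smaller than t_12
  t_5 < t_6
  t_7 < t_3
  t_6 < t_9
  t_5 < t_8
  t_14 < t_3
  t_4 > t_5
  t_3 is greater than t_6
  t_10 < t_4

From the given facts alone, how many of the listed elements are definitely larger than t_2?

From t_2 the given relations immediately reach t_5, t_3.
From those, t_4, t_6, t_8, t_9 — 6 in total.
From those, t_12 — 7 in total.
Nothing else is reachable above t_2; 7 in all.

7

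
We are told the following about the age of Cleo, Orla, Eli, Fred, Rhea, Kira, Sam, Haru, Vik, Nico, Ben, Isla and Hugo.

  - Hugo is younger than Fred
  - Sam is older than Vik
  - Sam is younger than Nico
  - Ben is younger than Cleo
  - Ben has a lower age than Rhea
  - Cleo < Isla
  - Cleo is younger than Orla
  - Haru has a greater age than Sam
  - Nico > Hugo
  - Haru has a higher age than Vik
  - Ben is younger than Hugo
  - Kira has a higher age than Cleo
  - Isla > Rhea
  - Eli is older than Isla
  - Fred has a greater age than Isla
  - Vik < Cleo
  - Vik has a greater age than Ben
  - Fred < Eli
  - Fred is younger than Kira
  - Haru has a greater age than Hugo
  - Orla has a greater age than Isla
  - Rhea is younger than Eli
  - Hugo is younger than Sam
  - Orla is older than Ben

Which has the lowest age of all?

Ben

Chaining upward from Ben: directly above it, Rhea, Hugo, Vik, Cleo, Orla; then Sam, Isla, Fred, Nico, Eli, Haru, Kira.
That covers every other element, and nothing is given below Ben, so Ben is the lowest age.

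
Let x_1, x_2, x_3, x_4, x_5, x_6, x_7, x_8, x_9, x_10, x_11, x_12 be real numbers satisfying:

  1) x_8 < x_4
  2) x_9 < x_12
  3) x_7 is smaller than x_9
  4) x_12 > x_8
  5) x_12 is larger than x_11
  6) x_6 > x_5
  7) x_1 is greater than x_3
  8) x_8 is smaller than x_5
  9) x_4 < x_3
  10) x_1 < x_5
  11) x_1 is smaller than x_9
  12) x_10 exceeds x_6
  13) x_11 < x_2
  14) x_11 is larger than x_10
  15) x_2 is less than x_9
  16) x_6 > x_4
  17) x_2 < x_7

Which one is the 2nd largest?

Chaining the given pairs: x_8 < x_4 < x_3 < x_1 < x_5 < x_6 < x_10 < x_11 < x_2 < x_7 < x_9 < x_12.
The 2nd largest is x_9.

x_9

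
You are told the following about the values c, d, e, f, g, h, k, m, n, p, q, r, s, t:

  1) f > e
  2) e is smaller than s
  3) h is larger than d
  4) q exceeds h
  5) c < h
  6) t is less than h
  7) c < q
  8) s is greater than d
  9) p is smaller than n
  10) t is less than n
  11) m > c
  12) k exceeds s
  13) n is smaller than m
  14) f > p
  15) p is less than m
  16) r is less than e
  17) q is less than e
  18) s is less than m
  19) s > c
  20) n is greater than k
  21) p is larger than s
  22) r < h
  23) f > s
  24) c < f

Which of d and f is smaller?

d < h and h < q give d < q.
With q < e: d < h < q < e.
With e < s: d < h < q < e < s.
Then s < p extends the chain to p.
Then p < f extends the chain to f.
So d < f; d is the smaller of the two.

d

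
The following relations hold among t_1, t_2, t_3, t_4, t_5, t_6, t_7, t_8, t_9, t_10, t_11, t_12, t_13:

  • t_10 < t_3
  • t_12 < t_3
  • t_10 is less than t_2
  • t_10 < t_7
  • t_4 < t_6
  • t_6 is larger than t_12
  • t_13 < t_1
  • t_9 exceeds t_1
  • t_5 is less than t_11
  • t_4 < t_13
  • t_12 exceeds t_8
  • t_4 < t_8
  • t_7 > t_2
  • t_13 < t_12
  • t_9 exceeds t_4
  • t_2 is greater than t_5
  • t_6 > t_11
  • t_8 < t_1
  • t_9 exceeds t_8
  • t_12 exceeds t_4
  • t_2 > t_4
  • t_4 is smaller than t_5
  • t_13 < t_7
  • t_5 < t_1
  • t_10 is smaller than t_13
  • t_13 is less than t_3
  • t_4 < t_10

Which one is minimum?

t_10 is not least since t_4 < t_10; t_8 is not least since t_4 < t_8; t_13 is not least since t_10 < t_13; t_12 is not least since t_13 < t_12; t_5 is not least since t_4 < t_5; t_2 is not least since t_10 < t_2; t_1 is not least since t_13 < t_1; t_7 is not least since t_2 < t_7; t_11 is not least since t_5 < t_11; t_9 is not least since t_1 < t_9; t_3 is not least since t_12 < t_3; t_6 is not least since t_12 < t_6.
Only t_4 has nothing below it, so t_4 is the minimum.

t_4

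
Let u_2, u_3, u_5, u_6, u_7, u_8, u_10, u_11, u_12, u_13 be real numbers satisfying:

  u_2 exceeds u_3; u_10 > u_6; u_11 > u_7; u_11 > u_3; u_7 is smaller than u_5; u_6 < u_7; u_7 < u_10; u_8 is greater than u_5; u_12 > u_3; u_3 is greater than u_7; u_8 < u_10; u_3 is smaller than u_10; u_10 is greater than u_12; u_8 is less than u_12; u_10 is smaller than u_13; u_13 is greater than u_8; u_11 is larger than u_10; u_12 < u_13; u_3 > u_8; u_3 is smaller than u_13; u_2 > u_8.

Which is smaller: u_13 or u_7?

u_7

Link the given pairs in sequence: u_7 < u_5; u_5 < u_8; u_8 < u_3; u_3 < u_12; u_12 < u_10; u_10 < u_13.
Together: u_7 < u_5 < u_8 < u_3 < u_12 < u_10 < u_13.
So u_7 < u_13; u_7 is the smaller of the two.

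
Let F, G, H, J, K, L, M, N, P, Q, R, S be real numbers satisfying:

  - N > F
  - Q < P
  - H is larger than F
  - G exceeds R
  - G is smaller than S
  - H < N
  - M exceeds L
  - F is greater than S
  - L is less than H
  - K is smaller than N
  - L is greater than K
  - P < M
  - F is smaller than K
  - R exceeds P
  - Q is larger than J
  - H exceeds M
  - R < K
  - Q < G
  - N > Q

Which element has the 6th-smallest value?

Piecing the relations together gives one ordering: J < Q < P < R < G < S < F < K < L < M < H < N.
The 6th smallest is S.

S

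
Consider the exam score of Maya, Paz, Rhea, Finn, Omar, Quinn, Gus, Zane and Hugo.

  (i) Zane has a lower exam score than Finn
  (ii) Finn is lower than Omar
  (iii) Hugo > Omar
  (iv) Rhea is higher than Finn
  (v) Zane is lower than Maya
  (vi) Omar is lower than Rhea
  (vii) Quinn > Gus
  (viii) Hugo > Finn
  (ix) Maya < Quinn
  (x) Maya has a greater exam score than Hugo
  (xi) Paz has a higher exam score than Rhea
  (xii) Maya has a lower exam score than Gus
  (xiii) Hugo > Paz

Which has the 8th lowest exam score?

Gus

Chaining the given pairs: Zane < Finn < Omar < Rhea < Paz < Hugo < Maya < Gus < Quinn.
Counting 8 from the smallest end gives Gus.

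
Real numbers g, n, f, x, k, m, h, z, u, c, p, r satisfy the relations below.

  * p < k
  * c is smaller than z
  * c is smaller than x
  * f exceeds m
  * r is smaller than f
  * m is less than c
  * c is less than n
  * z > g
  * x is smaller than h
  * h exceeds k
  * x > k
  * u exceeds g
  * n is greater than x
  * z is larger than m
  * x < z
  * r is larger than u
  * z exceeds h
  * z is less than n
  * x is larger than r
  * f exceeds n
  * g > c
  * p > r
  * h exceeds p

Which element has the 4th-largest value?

h

The consecutive relations fix a unique order: m < c < g < u < r < p < k < x < h < z < n < f.
Counting 4 from the largest end gives h.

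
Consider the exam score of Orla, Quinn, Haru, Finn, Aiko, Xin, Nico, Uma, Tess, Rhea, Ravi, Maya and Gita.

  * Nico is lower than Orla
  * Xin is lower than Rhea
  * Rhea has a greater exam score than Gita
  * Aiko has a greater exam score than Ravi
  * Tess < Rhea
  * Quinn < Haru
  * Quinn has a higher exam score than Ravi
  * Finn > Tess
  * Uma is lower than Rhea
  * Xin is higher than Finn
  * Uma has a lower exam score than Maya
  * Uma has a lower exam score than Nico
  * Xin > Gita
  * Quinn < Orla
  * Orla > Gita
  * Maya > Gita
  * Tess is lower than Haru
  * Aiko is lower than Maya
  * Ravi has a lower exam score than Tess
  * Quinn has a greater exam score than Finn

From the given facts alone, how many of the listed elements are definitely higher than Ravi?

The elements the relations force above Ravi are Tess, Finn, Xin, Quinn, Haru, Aiko, Rhea, Orla, Maya — no chain reaches any other.
That is 9.

9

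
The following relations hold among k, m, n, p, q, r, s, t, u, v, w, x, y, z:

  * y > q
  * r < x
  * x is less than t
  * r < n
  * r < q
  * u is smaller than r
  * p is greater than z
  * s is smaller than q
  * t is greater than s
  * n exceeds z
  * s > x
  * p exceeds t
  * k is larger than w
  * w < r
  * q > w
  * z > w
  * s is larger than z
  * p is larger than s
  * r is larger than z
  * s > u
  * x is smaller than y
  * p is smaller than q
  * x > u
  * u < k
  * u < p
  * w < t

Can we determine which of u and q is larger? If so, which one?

Link the given pairs in sequence: u < r; r < x; x < s; s < t; t < p; p < q.
Chaining these gives u < r < x < s < t < p < q.
So q is larger.

q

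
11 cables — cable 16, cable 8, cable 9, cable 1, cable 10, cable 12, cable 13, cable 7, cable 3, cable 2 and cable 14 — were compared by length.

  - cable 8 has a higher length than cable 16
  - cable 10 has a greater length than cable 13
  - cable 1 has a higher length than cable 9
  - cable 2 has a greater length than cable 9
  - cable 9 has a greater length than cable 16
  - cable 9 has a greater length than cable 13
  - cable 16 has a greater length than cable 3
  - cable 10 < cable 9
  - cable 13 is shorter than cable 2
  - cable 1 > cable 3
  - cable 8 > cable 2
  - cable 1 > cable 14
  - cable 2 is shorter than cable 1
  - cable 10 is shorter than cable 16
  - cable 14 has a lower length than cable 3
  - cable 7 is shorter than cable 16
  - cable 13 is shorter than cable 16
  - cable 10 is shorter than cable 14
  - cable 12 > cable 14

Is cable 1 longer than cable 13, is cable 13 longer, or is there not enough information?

Link the given pairs in sequence: cable 13 < cable 10; cable 10 < cable 14; cable 14 < cable 3; cable 3 < cable 16; cable 16 < cable 9; cable 9 < cable 2; cable 2 < cable 1.
Chaining these gives cable 13 < cable 10 < cable 14 < cable 3 < cable 16 < cable 9 < cable 2 < cable 1.
So cable 1 is longer.

cable 1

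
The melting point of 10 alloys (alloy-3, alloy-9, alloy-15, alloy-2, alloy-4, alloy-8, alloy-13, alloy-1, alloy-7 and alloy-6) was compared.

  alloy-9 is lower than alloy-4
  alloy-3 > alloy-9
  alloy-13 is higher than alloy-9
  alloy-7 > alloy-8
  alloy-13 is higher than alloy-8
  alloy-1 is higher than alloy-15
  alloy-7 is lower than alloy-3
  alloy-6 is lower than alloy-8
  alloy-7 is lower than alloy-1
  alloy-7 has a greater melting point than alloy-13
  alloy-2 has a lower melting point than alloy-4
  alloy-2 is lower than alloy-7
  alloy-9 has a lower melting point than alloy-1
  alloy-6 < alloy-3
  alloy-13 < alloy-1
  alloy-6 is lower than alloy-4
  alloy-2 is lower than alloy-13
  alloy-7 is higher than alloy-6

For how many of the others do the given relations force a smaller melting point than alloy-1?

From alloy-1 the given relations immediately reach alloy-15, alloy-9, alloy-13, alloy-7.
From those, alloy-6, alloy-8, alloy-2 — 7 in total.
No other element is forced below alloy-1 by the given relations, so the count is 7.

7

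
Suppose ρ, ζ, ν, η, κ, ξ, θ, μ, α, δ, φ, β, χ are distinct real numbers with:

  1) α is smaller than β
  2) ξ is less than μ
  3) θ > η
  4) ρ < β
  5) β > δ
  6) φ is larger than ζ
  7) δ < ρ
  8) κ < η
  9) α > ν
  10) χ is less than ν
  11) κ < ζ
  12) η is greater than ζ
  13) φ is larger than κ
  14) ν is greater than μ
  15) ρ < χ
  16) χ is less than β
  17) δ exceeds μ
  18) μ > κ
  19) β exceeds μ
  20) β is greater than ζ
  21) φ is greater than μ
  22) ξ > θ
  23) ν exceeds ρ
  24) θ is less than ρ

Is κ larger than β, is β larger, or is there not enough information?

β

κ < ζ and ζ < η give κ < η.
With η < θ: κ < ζ < η < θ.
With θ < ξ: κ < ζ < η < θ < ξ.
With ξ < μ: κ < ζ < η < θ < ξ < μ.
With μ < δ: κ < ζ < η < θ < ξ < μ < δ.
Then δ < ρ extends the chain to ρ.
Then ρ < χ extends the chain to χ.
With χ < ν: κ < ζ < η < θ < ξ < μ < δ < ρ < χ < ν.
Then ν < α extends the chain to α.
With α < β: κ < ζ < η < θ < ξ < μ < δ < ρ < χ < ν < α < β.
So β is larger.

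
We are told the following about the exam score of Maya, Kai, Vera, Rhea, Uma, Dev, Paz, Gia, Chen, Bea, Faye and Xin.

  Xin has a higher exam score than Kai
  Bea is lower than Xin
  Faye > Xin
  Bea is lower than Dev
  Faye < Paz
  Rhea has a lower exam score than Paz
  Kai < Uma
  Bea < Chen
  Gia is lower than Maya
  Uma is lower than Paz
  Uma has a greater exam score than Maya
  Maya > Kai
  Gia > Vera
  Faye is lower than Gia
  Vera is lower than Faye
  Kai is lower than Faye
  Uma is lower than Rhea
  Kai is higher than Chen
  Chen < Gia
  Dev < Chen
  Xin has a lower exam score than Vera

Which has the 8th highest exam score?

Xin

Chaining the given pairs: Bea < Dev < Chen < Kai < Xin < Vera < Faye < Gia < Maya < Uma < Rhea < Paz.
The 8th largest is Xin.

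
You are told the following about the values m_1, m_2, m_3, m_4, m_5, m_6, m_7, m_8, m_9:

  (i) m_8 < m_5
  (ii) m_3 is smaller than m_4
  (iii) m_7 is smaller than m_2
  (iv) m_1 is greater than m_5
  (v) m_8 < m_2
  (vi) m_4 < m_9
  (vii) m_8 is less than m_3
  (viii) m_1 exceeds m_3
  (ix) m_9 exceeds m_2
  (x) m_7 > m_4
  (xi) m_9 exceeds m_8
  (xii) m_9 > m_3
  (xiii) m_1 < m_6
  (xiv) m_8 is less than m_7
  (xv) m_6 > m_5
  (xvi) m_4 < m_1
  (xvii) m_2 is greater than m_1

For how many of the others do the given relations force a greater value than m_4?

5

From m_4 the given relations immediately reach m_1, m_7, m_9.
From those, m_6, m_2 — 5 in total.
Nothing else is reachable above m_4; 5 in all.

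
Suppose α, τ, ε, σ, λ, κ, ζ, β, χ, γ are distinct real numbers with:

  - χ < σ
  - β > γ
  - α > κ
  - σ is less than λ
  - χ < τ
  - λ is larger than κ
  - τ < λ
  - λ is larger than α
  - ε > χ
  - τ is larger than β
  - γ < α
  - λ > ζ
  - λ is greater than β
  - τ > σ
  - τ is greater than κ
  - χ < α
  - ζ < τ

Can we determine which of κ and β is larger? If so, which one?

undetermined

Following every chain through β: above β we get τ, λ; below β we get γ.
κ is not reached, and no chain runs the other way from κ to β.
So the given relations leave the order of β and κ undetermined.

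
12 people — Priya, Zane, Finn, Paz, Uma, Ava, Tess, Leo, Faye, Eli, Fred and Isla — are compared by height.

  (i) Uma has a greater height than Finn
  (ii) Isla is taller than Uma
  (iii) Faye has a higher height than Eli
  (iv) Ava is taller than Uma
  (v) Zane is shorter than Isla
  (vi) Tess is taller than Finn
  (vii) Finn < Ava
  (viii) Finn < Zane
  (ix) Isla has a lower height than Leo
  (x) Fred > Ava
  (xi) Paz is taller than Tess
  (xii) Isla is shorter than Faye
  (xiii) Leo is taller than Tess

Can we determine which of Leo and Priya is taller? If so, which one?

Following every chain through Priya: nothing is chained to Priya.
Leo is not reached, and no chain runs the other way from Leo to Priya.
So the given relations leave the order of Priya and Leo undetermined.

undetermined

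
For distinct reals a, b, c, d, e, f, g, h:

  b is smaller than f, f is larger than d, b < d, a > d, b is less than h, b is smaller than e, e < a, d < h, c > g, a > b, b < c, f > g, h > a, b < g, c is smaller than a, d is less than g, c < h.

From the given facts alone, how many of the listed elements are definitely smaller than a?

The elements the relations force below a are b, d, g, e, c — no chain reaches any other.
That is 5.

5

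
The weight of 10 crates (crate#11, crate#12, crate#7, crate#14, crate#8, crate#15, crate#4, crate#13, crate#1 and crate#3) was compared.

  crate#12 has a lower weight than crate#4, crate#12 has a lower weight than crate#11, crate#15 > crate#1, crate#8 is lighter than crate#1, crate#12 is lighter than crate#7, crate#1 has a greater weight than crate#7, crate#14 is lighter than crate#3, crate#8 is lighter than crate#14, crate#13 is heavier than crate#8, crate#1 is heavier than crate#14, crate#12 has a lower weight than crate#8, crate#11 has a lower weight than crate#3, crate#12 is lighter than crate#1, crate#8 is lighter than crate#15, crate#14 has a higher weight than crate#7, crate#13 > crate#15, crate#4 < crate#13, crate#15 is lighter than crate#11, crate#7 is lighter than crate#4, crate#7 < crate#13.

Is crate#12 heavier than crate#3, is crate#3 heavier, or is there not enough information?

crate#3

crate#12 < crate#7 < crate#14 < crate#1 < crate#15 < crate#11 < crate#3, by transitivity through crate#7, crate#14, crate#1, crate#15, crate#11.
So crate#3 is heavier.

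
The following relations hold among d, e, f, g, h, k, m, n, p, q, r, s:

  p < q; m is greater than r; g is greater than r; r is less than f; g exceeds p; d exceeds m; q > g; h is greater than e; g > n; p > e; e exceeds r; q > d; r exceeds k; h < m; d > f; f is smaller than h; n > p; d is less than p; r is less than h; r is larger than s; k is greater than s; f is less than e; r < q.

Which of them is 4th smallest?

Piecing the relations together gives one ordering: s < k < r < f < e < h < m < d < p < n < g < q.
Counting 4 from the smallest end gives f.

f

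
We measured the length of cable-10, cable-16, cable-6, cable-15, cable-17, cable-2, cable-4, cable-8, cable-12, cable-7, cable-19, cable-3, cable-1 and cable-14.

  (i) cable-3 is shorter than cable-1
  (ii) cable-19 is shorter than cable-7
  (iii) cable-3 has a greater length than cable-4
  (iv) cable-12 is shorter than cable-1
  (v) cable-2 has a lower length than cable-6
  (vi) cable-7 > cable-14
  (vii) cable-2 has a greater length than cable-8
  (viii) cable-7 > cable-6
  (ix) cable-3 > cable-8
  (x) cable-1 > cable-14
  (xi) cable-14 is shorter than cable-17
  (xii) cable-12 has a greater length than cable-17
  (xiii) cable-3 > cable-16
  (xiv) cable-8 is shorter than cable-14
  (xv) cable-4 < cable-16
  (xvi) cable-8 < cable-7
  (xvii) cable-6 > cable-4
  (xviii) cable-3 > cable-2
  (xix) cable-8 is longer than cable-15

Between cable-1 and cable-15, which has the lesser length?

cable-15

Link the given pairs in sequence: cable-15 < cable-8; cable-8 < cable-14; cable-14 < cable-17; cable-17 < cable-12; cable-12 < cable-1.
Chaining these gives cable-15 < cable-8 < cable-14 < cable-17 < cable-12 < cable-1.
So cable-15 < cable-1; cable-15 is the shorter of the two.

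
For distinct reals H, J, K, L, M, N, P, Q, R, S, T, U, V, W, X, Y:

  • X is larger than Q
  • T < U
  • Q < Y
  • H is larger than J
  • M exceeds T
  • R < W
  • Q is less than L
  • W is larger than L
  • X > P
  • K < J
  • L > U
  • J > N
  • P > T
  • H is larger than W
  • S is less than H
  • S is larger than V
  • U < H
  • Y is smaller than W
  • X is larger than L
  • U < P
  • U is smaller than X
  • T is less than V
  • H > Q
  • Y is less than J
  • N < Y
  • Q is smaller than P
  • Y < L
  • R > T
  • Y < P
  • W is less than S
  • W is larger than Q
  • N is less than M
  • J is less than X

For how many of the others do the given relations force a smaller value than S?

From S the given relations immediately reach V, W.
From those, T, R, Q, Y, L — 7 in total.
From those, N, U — 9 in total.
No other element is forced below S by the given relations, so the count is 9.

9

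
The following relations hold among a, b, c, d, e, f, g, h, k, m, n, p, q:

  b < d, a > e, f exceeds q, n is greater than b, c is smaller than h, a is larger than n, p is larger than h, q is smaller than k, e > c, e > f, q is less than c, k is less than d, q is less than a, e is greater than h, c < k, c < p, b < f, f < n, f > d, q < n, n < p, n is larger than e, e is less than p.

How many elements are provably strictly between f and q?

Chaining upward from q reaches: c, h, k, d, e, n, p, a.
Chaining downward from f reaches: c, k, b, d.
Strictly between q and f are those in both lists: c, k, d — 3 elements.

3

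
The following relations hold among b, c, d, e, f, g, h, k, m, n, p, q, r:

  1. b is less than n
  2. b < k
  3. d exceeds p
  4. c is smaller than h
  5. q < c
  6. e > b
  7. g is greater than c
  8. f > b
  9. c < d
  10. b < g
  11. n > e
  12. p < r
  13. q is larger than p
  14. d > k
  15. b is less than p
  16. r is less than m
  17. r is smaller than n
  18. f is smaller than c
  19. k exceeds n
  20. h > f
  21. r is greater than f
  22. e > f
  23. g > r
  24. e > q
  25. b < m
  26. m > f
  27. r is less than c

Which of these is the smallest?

p is not least since b < p; q is not least since p < q; f is not least since b < f; e is not least since f < e; r is not least since p < r; c is not least since r < c; n is not least since r < n; k is not least since b < k; g is not least since r < g; h is not least since f < h; m is not least since b < m; d is not least since c < d.
Only b has nothing below it, so b is the smallest.

b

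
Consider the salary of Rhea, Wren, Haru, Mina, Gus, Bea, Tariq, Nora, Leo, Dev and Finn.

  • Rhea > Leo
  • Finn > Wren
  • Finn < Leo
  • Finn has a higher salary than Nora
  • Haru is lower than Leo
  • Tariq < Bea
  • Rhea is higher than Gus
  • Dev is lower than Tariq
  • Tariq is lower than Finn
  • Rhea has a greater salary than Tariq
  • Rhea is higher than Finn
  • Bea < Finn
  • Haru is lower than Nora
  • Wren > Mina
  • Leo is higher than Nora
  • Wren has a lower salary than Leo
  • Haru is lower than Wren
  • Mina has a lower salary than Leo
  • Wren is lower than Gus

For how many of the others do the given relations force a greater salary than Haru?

6

From Haru the given relations immediately reach Wren, Nora, Leo.
From those, Gus, Finn, Rhea — 6 in total.
No other element is forced above Haru by the given relations, so the count is 6.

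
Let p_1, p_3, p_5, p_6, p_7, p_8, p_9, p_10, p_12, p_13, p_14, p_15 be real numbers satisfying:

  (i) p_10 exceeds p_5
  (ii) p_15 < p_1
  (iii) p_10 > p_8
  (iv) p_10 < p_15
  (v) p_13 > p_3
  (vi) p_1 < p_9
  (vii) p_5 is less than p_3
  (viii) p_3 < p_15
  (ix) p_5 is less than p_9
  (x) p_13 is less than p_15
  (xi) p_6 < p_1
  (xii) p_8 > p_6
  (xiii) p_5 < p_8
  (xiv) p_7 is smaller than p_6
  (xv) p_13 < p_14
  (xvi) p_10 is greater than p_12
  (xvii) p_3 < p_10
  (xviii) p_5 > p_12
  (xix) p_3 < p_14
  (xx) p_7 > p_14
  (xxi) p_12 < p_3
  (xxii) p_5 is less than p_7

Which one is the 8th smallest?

p_8

Chaining the given pairs: p_12 < p_5 < p_3 < p_13 < p_14 < p_7 < p_6 < p_8 < p_10 < p_15 < p_1 < p_9.
The 8th smallest is p_8.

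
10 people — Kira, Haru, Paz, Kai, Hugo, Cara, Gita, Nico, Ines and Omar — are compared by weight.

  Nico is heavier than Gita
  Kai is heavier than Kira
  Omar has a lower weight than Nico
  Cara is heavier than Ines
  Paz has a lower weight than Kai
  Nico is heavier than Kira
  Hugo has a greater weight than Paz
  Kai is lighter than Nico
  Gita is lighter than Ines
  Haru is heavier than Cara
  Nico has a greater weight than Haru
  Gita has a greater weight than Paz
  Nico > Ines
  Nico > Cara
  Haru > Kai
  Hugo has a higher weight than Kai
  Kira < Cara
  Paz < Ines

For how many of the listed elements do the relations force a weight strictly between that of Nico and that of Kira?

Chaining upward from Kira reaches: Kai, Hugo, Cara, Haru.
Chaining downward from Nico reaches: Paz, Gita, Ines, Kai, Cara, Omar, Haru.
Strictly between Kira and Nico are those in both lists: Kai, Cara, Haru — 3 elements.

3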